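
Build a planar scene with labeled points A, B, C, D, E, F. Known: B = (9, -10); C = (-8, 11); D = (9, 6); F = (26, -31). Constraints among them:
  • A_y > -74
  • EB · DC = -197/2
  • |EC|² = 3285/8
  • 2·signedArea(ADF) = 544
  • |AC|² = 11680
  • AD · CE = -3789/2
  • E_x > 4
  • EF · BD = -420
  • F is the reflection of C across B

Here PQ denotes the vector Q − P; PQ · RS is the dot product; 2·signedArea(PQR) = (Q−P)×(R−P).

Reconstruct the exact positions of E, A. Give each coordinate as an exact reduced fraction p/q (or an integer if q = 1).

A = (60, -73)
E = (19/4, -19/4)

1. E_x = 19/4  [EB · DC = -197/2 ∩ EF · BD = -420]
2. E_y = -19/4  [EB · DC = -197/2 ∩ EF · BD = -420]
   → E = (19/4, -19/4)
3. A_x = 60  [AD · CE = -3789/2 ∩ 2·signedArea(ADF) = 544]
4. A_y = -73  [AD · CE = -3789/2 ∩ 2·signedArea(ADF) = 544]
   → A = (60, -73)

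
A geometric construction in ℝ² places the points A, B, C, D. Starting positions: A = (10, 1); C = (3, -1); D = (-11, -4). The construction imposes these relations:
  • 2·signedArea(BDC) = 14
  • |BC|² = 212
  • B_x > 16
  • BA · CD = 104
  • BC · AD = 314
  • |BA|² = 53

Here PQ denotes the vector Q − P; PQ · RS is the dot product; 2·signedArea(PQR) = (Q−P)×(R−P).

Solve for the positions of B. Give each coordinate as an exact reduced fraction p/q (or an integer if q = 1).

B = (17, 3)

1. B_x = 17  [2·signedArea(BDC) = 14 ∩ BA · CD = 104]
2. B_y = 3  [2·signedArea(BDC) = 14 ∩ BA · CD = 104]
   → B = (17, 3)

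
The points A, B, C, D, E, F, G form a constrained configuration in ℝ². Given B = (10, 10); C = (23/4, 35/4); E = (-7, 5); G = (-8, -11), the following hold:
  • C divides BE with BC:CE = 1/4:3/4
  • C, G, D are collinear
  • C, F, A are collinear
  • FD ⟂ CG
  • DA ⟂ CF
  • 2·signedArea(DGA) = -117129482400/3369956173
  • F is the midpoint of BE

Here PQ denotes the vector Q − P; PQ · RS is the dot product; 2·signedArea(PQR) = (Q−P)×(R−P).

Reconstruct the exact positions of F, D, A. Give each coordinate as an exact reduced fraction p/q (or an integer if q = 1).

A = (4605969/1454762, 11623605/1454762)
D = (17496/4633, 27405/4633)
F = (3/2, 15/2)

1. F_x = 3/2  [F is the midpoint of BE]
2. F_y = 15/2  [F is the midpoint of BE]
   → F = (3/2, 15/2)
3. D_x = 17496/4633  [C, G, D are collinear ∩ FD ⟂ CG]
4. D_y = 27405/4633  [C, G, D are collinear ∩ FD ⟂ CG]
   → D = (17496/4633, 27405/4633)
5. A_x = 4605969/1454762  [C, F, A are collinear ∩ DA ⟂ CF]
6. A_y = 11623605/1454762  [C, F, A are collinear ∩ DA ⟂ CF]
   → A = (4605969/1454762, 11623605/1454762)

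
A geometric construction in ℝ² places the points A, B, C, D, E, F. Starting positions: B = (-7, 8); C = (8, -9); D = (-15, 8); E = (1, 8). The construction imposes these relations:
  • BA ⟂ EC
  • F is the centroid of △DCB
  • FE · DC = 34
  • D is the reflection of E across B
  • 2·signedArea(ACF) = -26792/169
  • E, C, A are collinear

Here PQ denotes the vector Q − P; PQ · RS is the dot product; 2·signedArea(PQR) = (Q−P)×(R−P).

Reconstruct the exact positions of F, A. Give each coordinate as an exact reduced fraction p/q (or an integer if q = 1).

1. F_x = -14/3  [F is the centroid of △DCB]
2. F_y = 7/3  [F is the centroid of △DCB]
   → F = (-14/3, 7/3)
3. A_x = -27/169  [E, C, A are collinear ∩ BA ⟂ EC]
4. A_y = 1828/169  [E, C, A are collinear ∩ BA ⟂ EC]
   → A = (-27/169, 1828/169)

A = (-27/169, 1828/169)
F = (-14/3, 7/3)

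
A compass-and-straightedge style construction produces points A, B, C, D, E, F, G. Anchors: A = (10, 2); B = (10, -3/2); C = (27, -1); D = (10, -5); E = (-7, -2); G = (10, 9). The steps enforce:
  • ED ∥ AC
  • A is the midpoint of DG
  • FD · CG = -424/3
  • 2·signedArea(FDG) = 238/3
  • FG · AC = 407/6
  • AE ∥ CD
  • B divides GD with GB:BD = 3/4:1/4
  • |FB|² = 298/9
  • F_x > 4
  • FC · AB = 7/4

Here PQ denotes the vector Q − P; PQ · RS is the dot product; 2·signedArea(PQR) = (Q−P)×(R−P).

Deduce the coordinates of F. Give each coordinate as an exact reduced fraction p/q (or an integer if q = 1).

1. F_x = 13/3  [FC · AB = 7/4 ∩ 2·signedArea(FDG) = 238/3]
2. F_y = -1/2  [FC · AB = 7/4 ∩ 2·signedArea(FDG) = 238/3]
   → F = (13/3, -1/2)

F = (13/3, -1/2)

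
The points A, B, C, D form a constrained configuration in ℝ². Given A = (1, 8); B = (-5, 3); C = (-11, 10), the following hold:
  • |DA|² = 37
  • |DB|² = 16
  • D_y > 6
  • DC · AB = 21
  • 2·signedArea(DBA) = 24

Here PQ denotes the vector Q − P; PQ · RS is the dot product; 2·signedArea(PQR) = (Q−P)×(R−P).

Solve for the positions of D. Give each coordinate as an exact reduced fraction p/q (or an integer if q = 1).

1. D_x = -5  [2·signedArea(DBA) = 24 ∩ DC · AB = 21]
2. D_y = 7  [2·signedArea(DBA) = 24 ∩ DC · AB = 21]
   → D = (-5, 7)

D = (-5, 7)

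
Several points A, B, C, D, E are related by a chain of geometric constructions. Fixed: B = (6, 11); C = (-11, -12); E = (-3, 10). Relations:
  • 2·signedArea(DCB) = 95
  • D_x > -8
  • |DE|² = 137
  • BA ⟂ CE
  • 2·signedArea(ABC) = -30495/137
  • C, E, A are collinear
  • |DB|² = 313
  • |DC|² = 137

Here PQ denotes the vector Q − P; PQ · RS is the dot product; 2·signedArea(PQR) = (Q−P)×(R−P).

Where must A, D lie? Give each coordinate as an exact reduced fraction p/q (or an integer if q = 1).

1. A_x = -223/137  [C, E, A are collinear ∩ BA ⟂ CE]
2. A_y = 1887/137  [C, E, A are collinear ∩ BA ⟂ CE]
   → A = (-223/137, 1887/137)
3. D_x = -7  [line -23·x + 17·y + -144 = 0 ∩ |DC|² = 137]
4. D_y = -1  [line -23·x + 17·y + -144 = 0 ∩ |DC|² = 137]
   → D = (-7, -1)

A = (-223/137, 1887/137)
D = (-7, -1)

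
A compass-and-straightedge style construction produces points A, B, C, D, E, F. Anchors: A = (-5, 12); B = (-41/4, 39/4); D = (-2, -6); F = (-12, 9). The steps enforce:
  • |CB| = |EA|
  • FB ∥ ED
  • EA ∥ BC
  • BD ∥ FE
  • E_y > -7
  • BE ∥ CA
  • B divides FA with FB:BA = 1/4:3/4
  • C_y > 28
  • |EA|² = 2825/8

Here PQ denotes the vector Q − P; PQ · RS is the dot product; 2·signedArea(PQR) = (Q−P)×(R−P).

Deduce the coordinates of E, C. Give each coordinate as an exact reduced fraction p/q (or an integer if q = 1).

1. E_x = -15/4  [FB ∥ ED ∩ BD ∥ FE]
2. E_y = -27/4  [FB ∥ ED ∩ BD ∥ FE]
   → E = (-15/4, -27/4)
3. C_x = -23/2  [BE ∥ CA ∩ EA ∥ BC]
4. C_y = 57/2  [BE ∥ CA ∩ EA ∥ BC]
   → C = (-23/2, 57/2)

C = (-23/2, 57/2)
E = (-15/4, -27/4)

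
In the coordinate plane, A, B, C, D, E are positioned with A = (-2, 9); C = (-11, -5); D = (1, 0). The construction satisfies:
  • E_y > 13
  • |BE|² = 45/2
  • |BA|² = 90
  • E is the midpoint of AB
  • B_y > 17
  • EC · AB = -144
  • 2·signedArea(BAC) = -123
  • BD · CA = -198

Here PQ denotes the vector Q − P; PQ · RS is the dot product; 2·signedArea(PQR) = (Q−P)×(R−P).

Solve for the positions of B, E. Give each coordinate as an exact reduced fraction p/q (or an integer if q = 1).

B = (-5, 18)
E = (-7/2, 27/2)

1. B_x = -5  [2·signedArea(BAC) = -123 ∩ BD · CA = -198]
2. B_y = 18  [2·signedArea(BAC) = -123 ∩ BD · CA = -198]
   → B = (-5, 18)
3. E_x = -7/2  [E is the midpoint of AB]
4. E_y = 27/2  [E is the midpoint of AB]
   → E = (-7/2, 27/2)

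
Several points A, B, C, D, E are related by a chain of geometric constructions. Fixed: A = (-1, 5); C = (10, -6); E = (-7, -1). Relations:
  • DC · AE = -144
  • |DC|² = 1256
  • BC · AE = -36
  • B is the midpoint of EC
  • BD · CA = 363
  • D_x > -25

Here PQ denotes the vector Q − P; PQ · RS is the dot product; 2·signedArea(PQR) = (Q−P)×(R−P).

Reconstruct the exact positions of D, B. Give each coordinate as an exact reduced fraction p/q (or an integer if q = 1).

1. B_x = 3/2  [B is the midpoint of EC]
2. B_y = -7/2  [B is the midpoint of EC]
   → B = (3/2, -7/2)
3. D_x = -24  [DC · AE = -144 ∩ BD · CA = 363]
4. D_y = 4  [DC · AE = -144 ∩ BD · CA = 363]
   → D = (-24, 4)

B = (3/2, -7/2)
D = (-24, 4)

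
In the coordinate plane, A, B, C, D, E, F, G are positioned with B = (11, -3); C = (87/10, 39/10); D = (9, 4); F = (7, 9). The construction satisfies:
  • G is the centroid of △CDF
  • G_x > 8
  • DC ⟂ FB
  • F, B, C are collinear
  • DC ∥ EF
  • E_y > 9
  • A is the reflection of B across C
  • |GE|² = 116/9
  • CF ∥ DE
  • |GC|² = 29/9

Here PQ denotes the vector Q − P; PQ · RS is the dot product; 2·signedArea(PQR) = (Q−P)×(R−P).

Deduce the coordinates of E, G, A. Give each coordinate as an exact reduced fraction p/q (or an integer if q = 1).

A = (32/5, 54/5)
E = (73/10, 91/10)
G = (247/30, 169/30)

1. E_x = 73/10  [DC ∥ EF ∩ CF ∥ DE]
2. E_y = 91/10  [DC ∥ EF ∩ CF ∥ DE]
   → E = (73/10, 91/10)
3. G_x = 247/30  [G is the centroid of △CDF]
4. G_y = 169/30  [G is the centroid of △CDF]
   → G = (247/30, 169/30)
5. A_x = 32/5  [A is the reflection of B across C]
6. A_y = 54/5  [A is the reflection of B across C]
   → A = (32/5, 54/5)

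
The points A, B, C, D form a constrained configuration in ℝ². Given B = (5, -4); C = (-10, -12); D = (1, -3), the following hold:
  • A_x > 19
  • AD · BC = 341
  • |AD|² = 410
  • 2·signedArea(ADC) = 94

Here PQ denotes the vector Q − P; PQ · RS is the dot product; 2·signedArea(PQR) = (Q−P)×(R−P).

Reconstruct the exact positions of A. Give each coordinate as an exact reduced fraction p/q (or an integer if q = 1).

1. A_x = 20  [AD · BC = 341 ∩ 2·signedArea(ADC) = 94]
2. A_y = 4  [AD · BC = 341 ∩ 2·signedArea(ADC) = 94]
   → A = (20, 4)

A = (20, 4)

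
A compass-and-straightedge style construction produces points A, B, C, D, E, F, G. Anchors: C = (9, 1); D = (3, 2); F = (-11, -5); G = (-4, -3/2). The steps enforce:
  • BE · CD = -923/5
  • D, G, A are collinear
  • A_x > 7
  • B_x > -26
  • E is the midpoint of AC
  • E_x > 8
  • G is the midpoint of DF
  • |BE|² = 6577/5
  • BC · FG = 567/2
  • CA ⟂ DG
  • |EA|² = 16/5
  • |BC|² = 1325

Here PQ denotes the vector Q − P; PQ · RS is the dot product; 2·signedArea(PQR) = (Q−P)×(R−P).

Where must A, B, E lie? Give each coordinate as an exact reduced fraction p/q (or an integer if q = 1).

A = (37/5, 21/5)
B = (-25, -12)
E = (41/5, 13/5)

1. A_x = 37/5  [D, G, A are collinear ∩ CA ⟂ DG]
2. A_y = 21/5  [D, G, A are collinear ∩ CA ⟂ DG]
   → A = (37/5, 21/5)
3. E_x = 41/5  [E is the midpoint of AC]
4. E_y = 13/5  [E is the midpoint of AC]
   → E = (41/5, 13/5)
5. B_x = -25  [BE · CD = -923/5 ∩ BC · FG = 567/2]
6. B_y = -12  [BE · CD = -923/5 ∩ BC · FG = 567/2]
   → B = (-25, -12)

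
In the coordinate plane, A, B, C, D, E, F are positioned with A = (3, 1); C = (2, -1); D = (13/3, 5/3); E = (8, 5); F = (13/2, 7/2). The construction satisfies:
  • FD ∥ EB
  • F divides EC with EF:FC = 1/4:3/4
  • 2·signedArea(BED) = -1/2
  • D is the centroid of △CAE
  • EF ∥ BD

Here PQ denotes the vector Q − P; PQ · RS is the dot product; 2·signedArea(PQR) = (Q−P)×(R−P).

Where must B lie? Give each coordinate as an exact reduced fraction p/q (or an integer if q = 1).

1. B_x = 35/6  [EF ∥ BD ∩ FD ∥ EB]
2. B_y = 19/6  [EF ∥ BD ∩ FD ∥ EB]
   → B = (35/6, 19/6)

B = (35/6, 19/6)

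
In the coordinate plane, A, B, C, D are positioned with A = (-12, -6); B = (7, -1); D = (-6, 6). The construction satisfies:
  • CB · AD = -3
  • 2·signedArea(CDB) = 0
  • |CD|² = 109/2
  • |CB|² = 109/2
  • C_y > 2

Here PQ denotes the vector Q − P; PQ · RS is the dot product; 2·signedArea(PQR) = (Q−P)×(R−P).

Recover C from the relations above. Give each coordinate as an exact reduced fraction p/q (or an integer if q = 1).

C = (1/2, 5/2)

1. C_x = 1/2  [2·signedArea(CDB) = 0 ∩ CB · AD = -3]
2. C_y = 5/2  [2·signedArea(CDB) = 0 ∩ CB · AD = -3]
   → C = (1/2, 5/2)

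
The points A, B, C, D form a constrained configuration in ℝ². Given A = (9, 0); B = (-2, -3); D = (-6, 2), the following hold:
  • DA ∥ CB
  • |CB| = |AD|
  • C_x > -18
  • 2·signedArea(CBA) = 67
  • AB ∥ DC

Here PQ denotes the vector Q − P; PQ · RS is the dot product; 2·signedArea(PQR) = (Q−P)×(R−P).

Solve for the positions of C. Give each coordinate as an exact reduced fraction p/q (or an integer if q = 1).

1. C_x = -17  [DA ∥ CB ∩ AB ∥ DC]
2. C_y = -1  [DA ∥ CB ∩ AB ∥ DC]
   → C = (-17, -1)

C = (-17, -1)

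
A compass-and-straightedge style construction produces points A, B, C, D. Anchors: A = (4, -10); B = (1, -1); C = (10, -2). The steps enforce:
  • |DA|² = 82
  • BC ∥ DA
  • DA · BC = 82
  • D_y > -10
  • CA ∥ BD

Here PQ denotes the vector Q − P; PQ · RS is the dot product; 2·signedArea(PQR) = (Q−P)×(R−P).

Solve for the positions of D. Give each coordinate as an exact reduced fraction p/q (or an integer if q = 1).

1. D_x = -5  [BC ∥ DA ∩ CA ∥ BD]
2. D_y = -9  [BC ∥ DA ∩ CA ∥ BD]
   → D = (-5, -9)

D = (-5, -9)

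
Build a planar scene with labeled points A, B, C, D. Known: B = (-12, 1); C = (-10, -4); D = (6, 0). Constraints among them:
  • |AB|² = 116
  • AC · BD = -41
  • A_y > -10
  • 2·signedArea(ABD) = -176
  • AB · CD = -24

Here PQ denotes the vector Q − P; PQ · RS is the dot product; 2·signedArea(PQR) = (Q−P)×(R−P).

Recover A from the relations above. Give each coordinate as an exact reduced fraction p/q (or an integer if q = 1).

A = (-8, -9)

1. A_x = -8  [AB · CD = -24 ∩ AC · BD = -41]
2. A_y = -9  [AB · CD = -24 ∩ AC · BD = -41]
   → A = (-8, -9)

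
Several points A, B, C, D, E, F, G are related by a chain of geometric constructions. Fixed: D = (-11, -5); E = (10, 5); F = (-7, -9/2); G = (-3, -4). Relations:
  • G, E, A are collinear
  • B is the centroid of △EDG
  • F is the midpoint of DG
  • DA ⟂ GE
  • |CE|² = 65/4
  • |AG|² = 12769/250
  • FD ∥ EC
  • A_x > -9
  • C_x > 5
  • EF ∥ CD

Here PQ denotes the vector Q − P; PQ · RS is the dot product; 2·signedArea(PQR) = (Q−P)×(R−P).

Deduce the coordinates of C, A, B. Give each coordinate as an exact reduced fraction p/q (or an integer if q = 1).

A = (-2219/250, -2017/250)
B = (-4/3, -4/3)
C = (6, 9/2)

1. C_x = 6  [EF ∥ CD ∩ FD ∥ EC]
2. C_y = 9/2  [EF ∥ CD ∩ FD ∥ EC]
   → C = (6, 9/2)
3. A_x = -2219/250  [G, E, A are collinear ∩ DA ⟂ GE]
4. A_y = -2017/250  [G, E, A are collinear ∩ DA ⟂ GE]
   → A = (-2219/250, -2017/250)
5. B_x = -4/3  [B is the centroid of △EDG]
6. B_y = -4/3  [B is the centroid of △EDG]
   → B = (-4/3, -4/3)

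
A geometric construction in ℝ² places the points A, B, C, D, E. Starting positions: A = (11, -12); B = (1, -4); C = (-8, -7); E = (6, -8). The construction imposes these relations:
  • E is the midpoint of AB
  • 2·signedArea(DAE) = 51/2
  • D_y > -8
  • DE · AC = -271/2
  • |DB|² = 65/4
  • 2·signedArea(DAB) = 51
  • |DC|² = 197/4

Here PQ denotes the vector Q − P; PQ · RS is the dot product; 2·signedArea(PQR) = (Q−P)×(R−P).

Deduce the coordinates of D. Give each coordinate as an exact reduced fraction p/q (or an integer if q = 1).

D = (-1, -15/2)

1. D_x = -1  [2·signedArea(DAE) = 51/2 ∩ DE · AC = -271/2]
2. D_y = -15/2  [2·signedArea(DAE) = 51/2 ∩ DE · AC = -271/2]
   → D = (-1, -15/2)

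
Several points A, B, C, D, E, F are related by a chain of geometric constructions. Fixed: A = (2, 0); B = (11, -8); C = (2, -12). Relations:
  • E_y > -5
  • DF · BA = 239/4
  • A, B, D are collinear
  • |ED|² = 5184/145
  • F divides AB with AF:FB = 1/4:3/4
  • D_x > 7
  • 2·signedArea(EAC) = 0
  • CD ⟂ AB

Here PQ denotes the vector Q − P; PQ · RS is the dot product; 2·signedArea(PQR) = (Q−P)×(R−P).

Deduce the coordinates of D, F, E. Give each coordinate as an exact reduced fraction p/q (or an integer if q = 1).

D = (1154/145, -768/145)
E = (2, -24/5)
F = (17/4, -2)

1. D_x = 1154/145  [A, B, D are collinear ∩ CD ⟂ AB]
2. D_y = -768/145  [A, B, D are collinear ∩ CD ⟂ AB]
   → D = (1154/145, -768/145)
3. F_x = 17/4  [F divides AB with AF:FB = 1/4:3/4]
4. F_y = -2  [F divides AB with AF:FB = 1/4:3/4]
   → F = (17/4, -2)
5. E_x = 2  [2·signedArea(EAC) = 0]
6. E_y = -24/5  [|ED|² = 5184/145]
   → E = (2, -24/5)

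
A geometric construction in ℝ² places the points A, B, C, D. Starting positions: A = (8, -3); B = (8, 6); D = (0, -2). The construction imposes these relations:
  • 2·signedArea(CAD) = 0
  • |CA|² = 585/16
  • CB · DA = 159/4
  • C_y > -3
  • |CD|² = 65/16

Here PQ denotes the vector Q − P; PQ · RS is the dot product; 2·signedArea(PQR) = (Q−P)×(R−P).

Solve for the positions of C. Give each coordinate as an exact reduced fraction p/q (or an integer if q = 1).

1. C_x = 2  [2·signedArea(CAD) = 0 ∩ CB · DA = 159/4]
2. C_y = -9/4  [2·signedArea(CAD) = 0 ∩ CB · DA = 159/4]
   → C = (2, -9/4)

C = (2, -9/4)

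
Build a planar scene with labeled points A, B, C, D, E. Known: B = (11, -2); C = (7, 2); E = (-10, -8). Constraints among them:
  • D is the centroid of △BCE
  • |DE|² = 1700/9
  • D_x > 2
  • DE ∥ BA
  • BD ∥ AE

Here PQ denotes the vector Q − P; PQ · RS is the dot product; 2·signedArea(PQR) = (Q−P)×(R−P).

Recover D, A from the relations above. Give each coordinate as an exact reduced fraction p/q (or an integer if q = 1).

A = (-5/3, -22/3)
D = (8/3, -8/3)

1. D_x = 8/3  [D is the centroid of △BCE]
2. D_y = -8/3  [D is the centroid of △BCE]
   → D = (8/3, -8/3)
3. A_x = -5/3  [BD ∥ AE ∩ DE ∥ BA]
4. A_y = -22/3  [BD ∥ AE ∩ DE ∥ BA]
   → A = (-5/3, -22/3)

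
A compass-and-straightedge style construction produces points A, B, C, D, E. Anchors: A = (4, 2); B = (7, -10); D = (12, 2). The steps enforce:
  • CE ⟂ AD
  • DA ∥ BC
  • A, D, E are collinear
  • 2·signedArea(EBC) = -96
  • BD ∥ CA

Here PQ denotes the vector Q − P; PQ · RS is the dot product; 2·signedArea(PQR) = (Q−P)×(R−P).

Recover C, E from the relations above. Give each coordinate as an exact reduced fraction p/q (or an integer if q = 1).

C = (-1, -10)
E = (-1, 2)

1. C_x = -1  [BD ∥ CA ∩ DA ∥ BC]
2. C_y = -10  [BD ∥ CA ∩ DA ∥ BC]
   → C = (-1, -10)
3. E_x = -1  [A, D, E are collinear ∩ CE ⟂ AD]
4. E_y = 2  [A, D, E are collinear ∩ CE ⟂ AD]
   → E = (-1, 2)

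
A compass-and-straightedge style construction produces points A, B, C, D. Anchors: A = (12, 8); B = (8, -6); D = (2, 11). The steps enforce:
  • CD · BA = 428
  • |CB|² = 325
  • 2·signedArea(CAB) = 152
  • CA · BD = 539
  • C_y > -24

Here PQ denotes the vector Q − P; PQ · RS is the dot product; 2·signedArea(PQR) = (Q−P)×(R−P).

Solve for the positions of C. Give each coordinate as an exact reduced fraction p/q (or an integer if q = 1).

1. C_x = 14  [CA · BD = 539 ∩ 2·signedArea(CAB) = 152]
2. C_y = -23  [CA · BD = 539 ∩ 2·signedArea(CAB) = 152]
   → C = (14, -23)

C = (14, -23)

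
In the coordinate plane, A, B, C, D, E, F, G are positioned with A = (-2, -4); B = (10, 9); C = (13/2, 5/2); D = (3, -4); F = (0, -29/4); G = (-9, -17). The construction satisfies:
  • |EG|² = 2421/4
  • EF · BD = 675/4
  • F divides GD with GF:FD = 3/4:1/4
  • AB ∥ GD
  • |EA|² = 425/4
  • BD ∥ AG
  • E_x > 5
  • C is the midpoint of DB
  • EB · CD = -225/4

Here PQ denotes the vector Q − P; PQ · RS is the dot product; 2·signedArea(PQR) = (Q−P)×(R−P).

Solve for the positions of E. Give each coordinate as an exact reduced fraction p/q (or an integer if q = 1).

1. E_x = 6  [line 7/2·x + 13/2·y + -149/4 = 0 ∩ |EA|² = 425/4]
2. E_y = 5/2  [line 7/2·x + 13/2·y + -149/4 = 0 ∩ |EA|² = 425/4]
   → E = (6, 5/2)

E = (6, 5/2)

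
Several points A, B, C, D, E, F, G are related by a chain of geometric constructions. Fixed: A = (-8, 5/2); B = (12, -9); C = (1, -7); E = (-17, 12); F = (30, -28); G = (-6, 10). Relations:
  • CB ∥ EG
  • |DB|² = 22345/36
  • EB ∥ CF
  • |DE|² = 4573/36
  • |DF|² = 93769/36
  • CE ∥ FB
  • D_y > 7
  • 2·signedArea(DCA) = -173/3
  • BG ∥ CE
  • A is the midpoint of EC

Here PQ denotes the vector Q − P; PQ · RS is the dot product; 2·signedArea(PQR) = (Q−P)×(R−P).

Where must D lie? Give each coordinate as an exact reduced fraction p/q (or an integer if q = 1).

D = (-20/3, 15/2)

1. D_x = -20/3  [line -19/2·x + -9·y + 25/6 = 0 ∩ |DF|² = 93769/36]
2. D_y = 15/2  [line -19/2·x + -9·y + 25/6 = 0 ∩ |DF|² = 93769/36]
   → D = (-20/3, 15/2)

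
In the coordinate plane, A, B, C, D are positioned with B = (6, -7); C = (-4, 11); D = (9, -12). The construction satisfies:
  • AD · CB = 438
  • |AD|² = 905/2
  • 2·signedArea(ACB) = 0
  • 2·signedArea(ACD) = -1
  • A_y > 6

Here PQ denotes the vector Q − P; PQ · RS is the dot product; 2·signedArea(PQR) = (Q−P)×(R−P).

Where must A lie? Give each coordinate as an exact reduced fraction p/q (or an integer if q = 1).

1. A_x = -3/2  [2·signedArea(ACB) = 0 ∩ AD · CB = 438]
2. A_y = 13/2  [2·signedArea(ACB) = 0 ∩ AD · CB = 438]
   → A = (-3/2, 13/2)

A = (-3/2, 13/2)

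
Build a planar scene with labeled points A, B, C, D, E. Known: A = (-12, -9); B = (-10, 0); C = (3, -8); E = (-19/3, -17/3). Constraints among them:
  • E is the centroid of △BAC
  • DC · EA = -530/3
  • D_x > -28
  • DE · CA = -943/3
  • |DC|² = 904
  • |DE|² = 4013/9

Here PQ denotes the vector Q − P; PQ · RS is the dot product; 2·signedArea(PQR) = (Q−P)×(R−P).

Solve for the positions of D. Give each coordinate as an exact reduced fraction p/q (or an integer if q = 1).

D = (-27, -10)

1. D_x = -27  [DE · CA = -943/3 ∩ DC · EA = -530/3]
2. D_y = -10  [DE · CA = -943/3 ∩ DC · EA = -530/3]
   → D = (-27, -10)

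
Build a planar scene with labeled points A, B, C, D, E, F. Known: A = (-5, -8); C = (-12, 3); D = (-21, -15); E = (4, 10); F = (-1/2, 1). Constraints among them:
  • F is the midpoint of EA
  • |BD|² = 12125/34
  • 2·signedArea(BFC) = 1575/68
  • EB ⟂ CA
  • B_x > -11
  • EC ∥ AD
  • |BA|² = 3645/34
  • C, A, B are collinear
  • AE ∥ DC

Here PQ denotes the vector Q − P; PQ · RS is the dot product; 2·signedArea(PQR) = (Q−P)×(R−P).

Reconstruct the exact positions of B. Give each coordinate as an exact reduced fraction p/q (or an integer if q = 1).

1. B_x = -359/34  [C, A, B are collinear ∩ EB ⟂ CA]
2. B_y = 25/34  [C, A, B are collinear ∩ EB ⟂ CA]
   → B = (-359/34, 25/34)

B = (-359/34, 25/34)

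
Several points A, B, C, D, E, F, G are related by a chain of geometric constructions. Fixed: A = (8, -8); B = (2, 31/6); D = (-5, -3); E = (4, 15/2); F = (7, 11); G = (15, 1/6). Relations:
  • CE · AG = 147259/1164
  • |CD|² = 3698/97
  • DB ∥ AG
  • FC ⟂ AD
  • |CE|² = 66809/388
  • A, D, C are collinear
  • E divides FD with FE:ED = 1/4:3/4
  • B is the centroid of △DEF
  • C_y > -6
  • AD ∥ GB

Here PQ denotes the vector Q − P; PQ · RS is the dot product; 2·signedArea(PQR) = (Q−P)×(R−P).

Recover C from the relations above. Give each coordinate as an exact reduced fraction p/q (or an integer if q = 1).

C = (74/97, -506/97)

1. C_x = 74/97  [A, D, C are collinear ∩ FC ⟂ AD]
2. C_y = -506/97  [A, D, C are collinear ∩ FC ⟂ AD]
   → C = (74/97, -506/97)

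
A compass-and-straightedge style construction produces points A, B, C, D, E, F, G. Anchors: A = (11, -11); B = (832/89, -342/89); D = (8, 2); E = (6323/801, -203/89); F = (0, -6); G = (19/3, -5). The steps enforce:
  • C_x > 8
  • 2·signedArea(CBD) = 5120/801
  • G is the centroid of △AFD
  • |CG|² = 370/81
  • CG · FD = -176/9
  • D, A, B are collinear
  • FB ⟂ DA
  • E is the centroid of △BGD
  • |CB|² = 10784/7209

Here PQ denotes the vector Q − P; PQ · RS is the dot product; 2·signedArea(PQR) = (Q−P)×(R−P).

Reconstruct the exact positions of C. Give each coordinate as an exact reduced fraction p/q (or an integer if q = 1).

C = (76/9, -14/3)

1. C_x = 76/9  [2·signedArea(CBD) = 5120/801 ∩ CG · FD = -176/9]
2. C_y = -14/3  [2·signedArea(CBD) = 5120/801 ∩ CG · FD = -176/9]
   → C = (76/9, -14/3)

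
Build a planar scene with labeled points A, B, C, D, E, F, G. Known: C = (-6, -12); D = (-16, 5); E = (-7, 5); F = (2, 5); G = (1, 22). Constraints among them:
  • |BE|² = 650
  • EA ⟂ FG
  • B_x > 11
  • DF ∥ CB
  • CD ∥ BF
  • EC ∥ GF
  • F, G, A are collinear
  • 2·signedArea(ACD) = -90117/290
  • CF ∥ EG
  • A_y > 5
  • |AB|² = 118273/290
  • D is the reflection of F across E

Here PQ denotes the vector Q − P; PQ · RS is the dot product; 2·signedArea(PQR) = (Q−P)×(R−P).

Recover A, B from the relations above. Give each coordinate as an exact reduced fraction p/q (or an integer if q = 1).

A = (571/290, 1603/290)
B = (12, -12)

1. A_x = 571/290  [F, G, A are collinear ∩ EA ⟂ FG]
2. A_y = 1603/290  [F, G, A are collinear ∩ EA ⟂ FG]
   → A = (571/290, 1603/290)
3. B_x = 12  [CD ∥ BF ∩ DF ∥ CB]
4. B_y = -12  [CD ∥ BF ∩ DF ∥ CB]
   → B = (12, -12)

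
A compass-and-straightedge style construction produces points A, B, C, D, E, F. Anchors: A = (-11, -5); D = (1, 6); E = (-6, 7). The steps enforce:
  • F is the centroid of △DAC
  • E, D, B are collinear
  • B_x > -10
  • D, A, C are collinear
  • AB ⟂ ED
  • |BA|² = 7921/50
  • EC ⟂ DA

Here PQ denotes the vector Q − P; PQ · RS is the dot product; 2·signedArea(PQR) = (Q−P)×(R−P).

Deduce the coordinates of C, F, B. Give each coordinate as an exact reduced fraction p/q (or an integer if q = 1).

B = (-461/50, 373/50)
C = (-611/265, 787/265)
F = (-1087/265, 1052/795)

1. C_x = -611/265  [D, A, C are collinear ∩ EC ⟂ DA]
2. C_y = 787/265  [D, A, C are collinear ∩ EC ⟂ DA]
   → C = (-611/265, 787/265)
3. F_x = -1087/265  [F is the centroid of △DAC]
4. F_y = 1052/795  [F is the centroid of △DAC]
   → F = (-1087/265, 1052/795)
5. B_x = -461/50  [E, D, B are collinear ∩ AB ⟂ ED]
6. B_y = 373/50  [E, D, B are collinear ∩ AB ⟂ ED]
   → B = (-461/50, 373/50)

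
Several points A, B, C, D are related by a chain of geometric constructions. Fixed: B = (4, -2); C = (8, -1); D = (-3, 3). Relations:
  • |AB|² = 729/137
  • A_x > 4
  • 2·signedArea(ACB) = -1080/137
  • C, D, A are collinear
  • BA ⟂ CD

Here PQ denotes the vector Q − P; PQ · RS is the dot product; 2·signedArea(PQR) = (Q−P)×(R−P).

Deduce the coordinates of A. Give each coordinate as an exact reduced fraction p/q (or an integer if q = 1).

A = (656/137, 23/137)

1. A_x = 656/137  [C, D, A are collinear ∩ BA ⟂ CD]
2. A_y = 23/137  [C, D, A are collinear ∩ BA ⟂ CD]
   → A = (656/137, 23/137)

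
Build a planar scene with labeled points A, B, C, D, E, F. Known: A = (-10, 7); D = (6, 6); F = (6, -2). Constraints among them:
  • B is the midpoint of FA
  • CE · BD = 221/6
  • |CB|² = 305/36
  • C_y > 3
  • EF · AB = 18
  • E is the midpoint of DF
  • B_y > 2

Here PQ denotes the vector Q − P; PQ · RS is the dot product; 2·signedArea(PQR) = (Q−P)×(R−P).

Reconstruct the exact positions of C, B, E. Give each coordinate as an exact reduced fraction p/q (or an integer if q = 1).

B = (-2, 5/2)
C = (2/3, 11/3)
E = (6, 2)

1. B_x = -2  [B is the midpoint of FA]
2. B_y = 5/2  [B is the midpoint of FA]
   → B = (-2, 5/2)
3. E_x = 6  [E is the midpoint of DF]
4. E_y = 2  [E is the midpoint of DF]
   → E = (6, 2)
5. C_x = 2/3  [line -8·x + -7/2·y + 109/6 = 0 ∩ |CB|² = 305/36]
6. C_y = 11/3  [line -8·x + -7/2·y + 109/6 = 0 ∩ |CB|² = 305/36]
   → C = (2/3, 11/3)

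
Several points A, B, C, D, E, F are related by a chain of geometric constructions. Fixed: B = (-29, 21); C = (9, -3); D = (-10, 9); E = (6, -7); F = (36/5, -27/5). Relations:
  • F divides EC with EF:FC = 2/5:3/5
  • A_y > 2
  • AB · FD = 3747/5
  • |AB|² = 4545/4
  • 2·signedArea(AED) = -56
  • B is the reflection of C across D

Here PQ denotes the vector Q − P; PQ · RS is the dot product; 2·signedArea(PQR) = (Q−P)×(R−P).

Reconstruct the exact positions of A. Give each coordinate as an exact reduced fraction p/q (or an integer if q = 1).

A = (-1/2, 3)

1. A_x = -1/2  [2·signedArea(AED) = -56 ∩ AB · FD = 3747/5]
2. A_y = 3  [2·signedArea(AED) = -56 ∩ AB · FD = 3747/5]
   → A = (-1/2, 3)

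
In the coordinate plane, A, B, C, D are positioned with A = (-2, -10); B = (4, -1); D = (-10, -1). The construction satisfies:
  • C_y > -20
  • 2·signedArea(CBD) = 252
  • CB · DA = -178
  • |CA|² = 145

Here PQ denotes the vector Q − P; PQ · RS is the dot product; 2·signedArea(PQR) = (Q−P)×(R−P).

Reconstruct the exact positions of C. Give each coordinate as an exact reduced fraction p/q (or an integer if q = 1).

1. C_x = 6  [2·signedArea(CBD) = 252 ∩ CB · DA = -178]
2. C_y = -19  [2·signedArea(CBD) = 252 ∩ CB · DA = -178]
   → C = (6, -19)

C = (6, -19)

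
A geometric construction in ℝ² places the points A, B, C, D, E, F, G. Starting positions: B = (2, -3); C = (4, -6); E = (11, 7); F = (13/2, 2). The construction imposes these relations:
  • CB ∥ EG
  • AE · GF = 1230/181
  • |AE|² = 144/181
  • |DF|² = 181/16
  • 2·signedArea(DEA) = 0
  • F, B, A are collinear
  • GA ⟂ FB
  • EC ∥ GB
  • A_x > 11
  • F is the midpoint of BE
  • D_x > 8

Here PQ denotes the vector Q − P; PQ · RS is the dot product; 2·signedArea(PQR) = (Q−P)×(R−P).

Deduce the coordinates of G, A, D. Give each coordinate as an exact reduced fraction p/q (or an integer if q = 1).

1. G_x = 9  [EC ∥ GB ∩ CB ∥ EG]
2. G_y = 10  [EC ∥ GB ∩ CB ∥ EG]
   → G = (9, 10)
3. A_x = 2099/181  [F, B, A are collinear ∩ GA ⟂ FB]
4. A_y = 1387/181  [F, B, A are collinear ∩ GA ⟂ FB]
   → A = (2099/181, 1387/181)
5. D_x = 35/4  [line -120/181·x + 108/181·y + 564/181 = 0 ∩ |DF|² = 181/16]
6. D_y = 9/2  [line -120/181·x + 108/181·y + 564/181 = 0 ∩ |DF|² = 181/16]
   → D = (35/4, 9/2)

A = (2099/181, 1387/181)
D = (35/4, 9/2)
G = (9, 10)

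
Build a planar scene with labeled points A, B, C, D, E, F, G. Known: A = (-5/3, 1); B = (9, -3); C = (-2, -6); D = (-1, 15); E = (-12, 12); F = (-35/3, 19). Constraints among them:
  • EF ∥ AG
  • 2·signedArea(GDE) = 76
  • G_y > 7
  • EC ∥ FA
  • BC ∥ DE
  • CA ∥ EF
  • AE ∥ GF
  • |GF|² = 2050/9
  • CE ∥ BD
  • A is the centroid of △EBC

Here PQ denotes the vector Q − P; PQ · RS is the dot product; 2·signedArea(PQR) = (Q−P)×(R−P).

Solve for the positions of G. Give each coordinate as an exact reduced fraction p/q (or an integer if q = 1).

G = (-4/3, 8)

1. G_x = -4/3  [AE ∥ GF ∩ EF ∥ AG]
2. G_y = 8  [AE ∥ GF ∩ EF ∥ AG]
   → G = (-4/3, 8)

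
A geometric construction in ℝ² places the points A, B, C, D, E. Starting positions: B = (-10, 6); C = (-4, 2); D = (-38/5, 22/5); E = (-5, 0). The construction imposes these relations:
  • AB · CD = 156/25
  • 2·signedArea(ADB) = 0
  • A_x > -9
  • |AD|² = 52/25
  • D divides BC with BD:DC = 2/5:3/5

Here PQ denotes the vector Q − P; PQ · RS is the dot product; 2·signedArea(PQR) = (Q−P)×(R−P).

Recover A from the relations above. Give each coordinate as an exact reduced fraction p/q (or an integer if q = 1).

A = (-44/5, 26/5)

1. A_x = -44/5  [2·signedArea(ADB) = 0 ∩ AB · CD = 156/25]
2. A_y = 26/5  [2·signedArea(ADB) = 0 ∩ AB · CD = 156/25]
   → A = (-44/5, 26/5)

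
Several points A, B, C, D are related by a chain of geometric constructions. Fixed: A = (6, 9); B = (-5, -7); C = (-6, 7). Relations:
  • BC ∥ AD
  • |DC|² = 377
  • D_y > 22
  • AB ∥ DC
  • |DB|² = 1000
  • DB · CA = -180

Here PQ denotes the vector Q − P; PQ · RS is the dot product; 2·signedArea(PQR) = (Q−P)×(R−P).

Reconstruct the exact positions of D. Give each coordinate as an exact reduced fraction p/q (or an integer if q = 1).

1. D_x = 5  [AB ∥ DC ∩ BC ∥ AD]
2. D_y = 23  [AB ∥ DC ∩ BC ∥ AD]
   → D = (5, 23)

D = (5, 23)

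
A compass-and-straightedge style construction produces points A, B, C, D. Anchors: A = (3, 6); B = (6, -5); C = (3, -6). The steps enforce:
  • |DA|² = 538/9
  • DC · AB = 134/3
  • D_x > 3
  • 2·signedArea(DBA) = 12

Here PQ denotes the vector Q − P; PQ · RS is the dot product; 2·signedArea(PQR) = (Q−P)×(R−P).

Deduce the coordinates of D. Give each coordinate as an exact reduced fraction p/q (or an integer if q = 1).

D = (4, -5/3)

1. D_x = 4  [2·signedArea(DBA) = 12 ∩ DC · AB = 134/3]
2. D_y = -5/3  [2·signedArea(DBA) = 12 ∩ DC · AB = 134/3]
   → D = (4, -5/3)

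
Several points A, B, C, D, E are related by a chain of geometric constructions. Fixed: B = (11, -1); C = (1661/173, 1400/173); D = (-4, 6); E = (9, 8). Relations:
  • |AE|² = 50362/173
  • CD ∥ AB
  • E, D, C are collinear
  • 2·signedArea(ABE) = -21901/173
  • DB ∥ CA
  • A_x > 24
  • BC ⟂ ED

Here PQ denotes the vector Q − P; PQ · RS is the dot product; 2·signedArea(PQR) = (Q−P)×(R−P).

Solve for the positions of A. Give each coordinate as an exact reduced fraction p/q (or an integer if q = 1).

1. A_x = 4256/173  [CD ∥ AB ∩ DB ∥ CA]
2. A_y = 189/173  [CD ∥ AB ∩ DB ∥ CA]
   → A = (4256/173, 189/173)

A = (4256/173, 189/173)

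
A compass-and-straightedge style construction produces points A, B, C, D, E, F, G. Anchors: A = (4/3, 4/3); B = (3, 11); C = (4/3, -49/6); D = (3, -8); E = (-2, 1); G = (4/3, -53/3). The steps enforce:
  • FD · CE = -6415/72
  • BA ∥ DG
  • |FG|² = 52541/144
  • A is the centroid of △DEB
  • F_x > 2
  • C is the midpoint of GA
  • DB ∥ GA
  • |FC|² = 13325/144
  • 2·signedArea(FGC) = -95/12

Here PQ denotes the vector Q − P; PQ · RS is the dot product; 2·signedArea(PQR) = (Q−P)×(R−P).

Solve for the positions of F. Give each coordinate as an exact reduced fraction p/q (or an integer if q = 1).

F = (13/6, 17/12)

1. F_x = 13/6  [FD · CE = -6415/72 ∩ 2·signedArea(FGC) = -95/12]
2. F_y = 17/12  [FD · CE = -6415/72 ∩ 2·signedArea(FGC) = -95/12]
   → F = (13/6, 17/12)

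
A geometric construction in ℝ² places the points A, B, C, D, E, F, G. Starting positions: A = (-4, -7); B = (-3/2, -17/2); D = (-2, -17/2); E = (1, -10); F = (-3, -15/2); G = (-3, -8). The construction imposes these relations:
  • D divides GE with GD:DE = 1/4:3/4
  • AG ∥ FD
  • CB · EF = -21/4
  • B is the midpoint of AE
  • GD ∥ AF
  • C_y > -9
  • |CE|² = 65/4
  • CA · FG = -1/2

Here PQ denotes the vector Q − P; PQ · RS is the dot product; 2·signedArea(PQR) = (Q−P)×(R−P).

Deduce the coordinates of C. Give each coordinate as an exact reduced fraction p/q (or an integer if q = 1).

C = (-5/2, -8)

1. C_x = -5/2  [CA · FG = -1/2 ∩ CB · EF = -21/4]
2. C_y = -8  [CA · FG = -1/2 ∩ CB · EF = -21/4]
   → C = (-5/2, -8)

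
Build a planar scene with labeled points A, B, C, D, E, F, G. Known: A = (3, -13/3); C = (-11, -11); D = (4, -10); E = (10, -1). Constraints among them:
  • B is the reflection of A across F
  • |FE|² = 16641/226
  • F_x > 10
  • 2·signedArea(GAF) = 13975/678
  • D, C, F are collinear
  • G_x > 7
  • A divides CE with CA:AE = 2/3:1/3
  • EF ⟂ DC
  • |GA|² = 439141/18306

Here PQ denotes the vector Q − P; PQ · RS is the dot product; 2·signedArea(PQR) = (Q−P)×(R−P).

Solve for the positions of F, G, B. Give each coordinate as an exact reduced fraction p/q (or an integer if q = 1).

B = (2050/113, -5014/339)
F = (2389/226, -2161/226)
G = (5327/678, -10099/2034)

1. F_x = 2389/226  [D, C, F are collinear ∩ EF ⟂ DC]
2. F_y = -2161/226  [D, C, F are collinear ∩ EF ⟂ DC]
   → F = (2389/226, -2161/226)
3. G_x = 5327/678  [line 3545/678·x + 1711/226·y + -789/226 = 0 ∩ |GA|² = 439141/18306]
4. G_y = -10099/2034  [line 3545/678·x + 1711/226·y + -789/226 = 0 ∩ |GA|² = 439141/18306]
   → G = (5327/678, -10099/2034)
5. B_x = 2050/113  [B is the reflection of A across F]
6. B_y = -5014/339  [B is the reflection of A across F]
   → B = (2050/113, -5014/339)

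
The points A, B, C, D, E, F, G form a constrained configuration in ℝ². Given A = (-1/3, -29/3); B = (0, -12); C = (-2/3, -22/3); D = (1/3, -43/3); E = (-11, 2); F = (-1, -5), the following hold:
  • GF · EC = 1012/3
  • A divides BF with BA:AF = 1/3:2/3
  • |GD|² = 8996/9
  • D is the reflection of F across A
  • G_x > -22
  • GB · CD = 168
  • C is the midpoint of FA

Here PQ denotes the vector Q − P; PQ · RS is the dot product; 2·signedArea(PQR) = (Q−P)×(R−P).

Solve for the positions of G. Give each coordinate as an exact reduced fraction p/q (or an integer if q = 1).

1. G_x = -21  [GB · CD = 168 ∩ GF · EC = 1012/3]
2. G_y = 9  [GB · CD = 168 ∩ GF · EC = 1012/3]
   → G = (-21, 9)

G = (-21, 9)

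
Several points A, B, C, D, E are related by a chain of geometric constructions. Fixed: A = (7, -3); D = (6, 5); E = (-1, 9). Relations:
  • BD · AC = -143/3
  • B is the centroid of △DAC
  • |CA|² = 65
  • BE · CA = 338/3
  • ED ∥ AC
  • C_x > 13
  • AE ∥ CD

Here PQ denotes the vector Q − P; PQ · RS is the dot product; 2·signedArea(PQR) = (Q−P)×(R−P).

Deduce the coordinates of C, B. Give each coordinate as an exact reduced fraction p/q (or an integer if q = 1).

1. C_x = 14  [AE ∥ CD ∩ ED ∥ AC]
2. C_y = -7  [AE ∥ CD ∩ ED ∥ AC]
   → C = (14, -7)
3. B_x = 9  [B is the centroid of △DAC]
4. B_y = -5/3  [B is the centroid of △DAC]
   → B = (9, -5/3)

B = (9, -5/3)
C = (14, -7)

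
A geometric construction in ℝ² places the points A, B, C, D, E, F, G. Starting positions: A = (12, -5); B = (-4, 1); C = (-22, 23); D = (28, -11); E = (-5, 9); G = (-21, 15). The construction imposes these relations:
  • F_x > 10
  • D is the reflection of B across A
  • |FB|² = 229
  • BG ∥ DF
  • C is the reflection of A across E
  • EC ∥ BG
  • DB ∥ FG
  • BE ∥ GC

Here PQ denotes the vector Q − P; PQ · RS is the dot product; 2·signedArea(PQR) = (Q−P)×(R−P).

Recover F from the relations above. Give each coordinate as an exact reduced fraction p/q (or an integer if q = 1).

1. F_x = 11  [DB ∥ FG ∩ BG ∥ DF]
2. F_y = 3  [DB ∥ FG ∩ BG ∥ DF]
   → F = (11, 3)

F = (11, 3)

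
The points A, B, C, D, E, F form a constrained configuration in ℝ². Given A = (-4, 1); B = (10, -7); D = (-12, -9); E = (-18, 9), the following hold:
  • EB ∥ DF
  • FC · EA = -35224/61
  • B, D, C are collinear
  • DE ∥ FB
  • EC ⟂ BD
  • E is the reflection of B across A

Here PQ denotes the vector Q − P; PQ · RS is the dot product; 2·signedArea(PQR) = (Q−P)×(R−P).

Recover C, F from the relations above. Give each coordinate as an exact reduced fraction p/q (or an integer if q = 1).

C = (-996/61, -573/61)
F = (16, -25)

1. C_x = -996/61  [B, D, C are collinear ∩ EC ⟂ BD]
2. C_y = -573/61  [B, D, C are collinear ∩ EC ⟂ BD]
   → C = (-996/61, -573/61)
3. F_x = 16  [DE ∥ FB ∩ EB ∥ DF]
4. F_y = -25  [DE ∥ FB ∩ EB ∥ DF]
   → F = (16, -25)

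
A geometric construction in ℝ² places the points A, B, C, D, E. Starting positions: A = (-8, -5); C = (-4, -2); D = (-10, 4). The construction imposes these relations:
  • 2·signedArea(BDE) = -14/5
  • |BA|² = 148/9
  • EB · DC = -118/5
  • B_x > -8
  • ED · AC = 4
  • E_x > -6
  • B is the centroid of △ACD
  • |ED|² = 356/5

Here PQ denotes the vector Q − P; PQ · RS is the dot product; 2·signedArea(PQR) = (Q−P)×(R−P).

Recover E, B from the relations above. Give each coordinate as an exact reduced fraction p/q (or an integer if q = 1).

B = (-22/3, -1)
E = (-28/5, -16/5)

1. E_x = -28/5  [line -4·x + -3·y + -32 = 0 ∩ |ED|² = 356/5]
2. E_y = -16/5  [line -4·x + -3·y + -32 = 0 ∩ |ED|² = 356/5]
   → E = (-28/5, -16/5)
3. B_x = -22/3  [EB · DC = -118/5 ∩ B is the centroid of △ACD]
4. B_y = -1  [EB · DC = -118/5 ∩ B is the centroid of △ACD]
   → B = (-22/3, -1)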